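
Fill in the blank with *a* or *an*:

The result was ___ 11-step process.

an

The indefinite article is chosen by the initial *sound* of the following word, not its spelling.
The number *11* is spoken "eleven", beginning with /ɪˈlɛvən/ — a vowel sound.
So the article is *an*: The result was an 11-step process.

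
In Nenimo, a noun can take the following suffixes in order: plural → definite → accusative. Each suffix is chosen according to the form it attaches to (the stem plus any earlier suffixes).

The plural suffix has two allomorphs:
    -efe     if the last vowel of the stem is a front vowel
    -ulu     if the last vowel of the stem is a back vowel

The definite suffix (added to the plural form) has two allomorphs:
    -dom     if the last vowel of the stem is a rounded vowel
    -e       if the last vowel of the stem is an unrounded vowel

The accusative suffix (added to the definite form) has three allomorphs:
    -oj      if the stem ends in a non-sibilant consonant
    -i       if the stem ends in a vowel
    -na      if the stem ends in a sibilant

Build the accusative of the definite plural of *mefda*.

mefdauludomoj

*mefda*: last vowel = /a/, a back vowel → -ulu → *mefdaulu*.
The last vowel of the plural form *mefdaulu* is /u/, which is a rounded vowel, so the definite suffix is -dom, giving *mefdauludom*.
The final sound of the definite form *mefdauludom* is /m/, which is a non-sibilant consonant, so the accusative suffix is -oj, giving *mefdauludomoj*.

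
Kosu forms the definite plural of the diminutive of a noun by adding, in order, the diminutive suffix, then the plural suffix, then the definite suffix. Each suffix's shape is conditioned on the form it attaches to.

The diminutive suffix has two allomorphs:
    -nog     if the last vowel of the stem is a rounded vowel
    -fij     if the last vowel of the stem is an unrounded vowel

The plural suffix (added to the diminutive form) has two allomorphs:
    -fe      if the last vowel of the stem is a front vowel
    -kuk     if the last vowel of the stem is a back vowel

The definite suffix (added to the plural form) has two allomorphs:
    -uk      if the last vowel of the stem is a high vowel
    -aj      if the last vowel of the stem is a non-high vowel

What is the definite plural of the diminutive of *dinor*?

dinornogkukuk

The last vowel of *dinor* is /o/, which is a rounded vowel, so the diminutive suffix is -nog, giving *dinornog*.
Since the last vowel of the diminutive form *dinornog* is /o/ (a back vowel), it takes -kuk, giving *dinornogkuk*.
The plural form *dinornogkuk* — last vowel /u/ (a high vowel) → -uk → *dinornogkukuk*.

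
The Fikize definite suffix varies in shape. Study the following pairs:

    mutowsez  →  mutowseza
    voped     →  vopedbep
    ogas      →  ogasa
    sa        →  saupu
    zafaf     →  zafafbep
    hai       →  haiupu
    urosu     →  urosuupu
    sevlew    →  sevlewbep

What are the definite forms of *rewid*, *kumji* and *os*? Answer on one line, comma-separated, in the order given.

rewidbep, kumjiupu, osa

The pattern is sibilance of the final sound: -a when the stem ends in a sibilant (*mutowsez*, *ogas*); -bep when the stem ends in a non-sibilant consonant (*voped*, *zafaf*, *sevlew*); -upu when the stem ends in a vowel (*sa*, *hai*, *urosu*).
*rewid* — final sound /d/ (a non-sibilant consonant) → -bep → *rewidbep*.
*kumji* — final sound /i/ (a vowel) → -upu → *kumjiupu*.
*os*: final sound = /s/, a sibilant → -a → *osa*.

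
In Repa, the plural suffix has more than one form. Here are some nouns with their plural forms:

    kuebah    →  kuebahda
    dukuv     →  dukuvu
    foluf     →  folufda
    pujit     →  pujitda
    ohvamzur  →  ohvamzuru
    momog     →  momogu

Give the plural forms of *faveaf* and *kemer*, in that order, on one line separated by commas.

faveafda, kemeru

The suffix is conditioned by the final consonant: -da when the stem ends in a voiceless consonant (*kuebah*, *foluf*, *pujit*); -u when the stem ends in a voiced consonant (*dukuv*, *ohvamzur*, *momog*).
*faveaf*: final consonant = /f/, voiceless → -da → *faveafda*.
The final consonant of *kemer* is /r/, which is voiced, so the suffix is -u, giving *kemeru*.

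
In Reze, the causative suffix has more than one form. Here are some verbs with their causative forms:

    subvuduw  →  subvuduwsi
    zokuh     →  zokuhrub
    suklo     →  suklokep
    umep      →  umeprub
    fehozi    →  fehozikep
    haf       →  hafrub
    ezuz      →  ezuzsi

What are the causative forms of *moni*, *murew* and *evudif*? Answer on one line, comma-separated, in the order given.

monikep, murewsi, evudifrub

The pattern is voicing of the final sound: -rub when the stem ends in a voiceless consonant (*zokuh*, *umep*, *haf*); -si when the stem ends in a voiced consonant (*subvuduw*, *ezuz*); -kep when the stem ends in a vowel (*suklo*, *fehozi*).
*moni* — final sound /i/ (a vowel) → -kep → *monikep*.
Since the final sound of *murew* is /w/ (a voiced consonant), it takes -si, giving *murewsi*.
Since the final sound of *evudif* is /f/ (a voiceless consonant), it takes -rub, giving *evudifrub*.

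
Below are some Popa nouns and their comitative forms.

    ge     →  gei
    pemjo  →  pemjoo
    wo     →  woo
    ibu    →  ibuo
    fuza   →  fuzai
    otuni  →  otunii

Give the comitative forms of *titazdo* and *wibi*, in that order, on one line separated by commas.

titazdoo, wibii

Looking at the last vowel of each stem: -o when the last vowel of the stem is a rounded vowel (*pemjo*, *wo*, *ibu*); -i when the last vowel of the stem is an unrounded vowel (*ge*, *fuza*, *otuni*).
The last vowel of *titazdo* is /o/, which is a rounded vowel, so the suffix is -o, giving *titazdoo*.
*wibi*: last vowel = /i/, an unrounded vowel → -i → *wibii*.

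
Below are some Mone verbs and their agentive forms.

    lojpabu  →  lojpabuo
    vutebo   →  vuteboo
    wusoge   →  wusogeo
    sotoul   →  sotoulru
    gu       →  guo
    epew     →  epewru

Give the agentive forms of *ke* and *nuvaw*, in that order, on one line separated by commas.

The alternation tracks the final sound of the stem — -ru when the stem ends in a consonant (*sotoul*, *epew*); -o when the stem ends in a vowel (*lojpabu*, *vutebo*, *wusoge*, *gu*).
*ke* — final sound /e/ (a vowel) → -o → *keo*.
Since the final sound of *nuvaw* is /w/ (a consonant), it takes -ru, giving *nuvawru*.

keo, nuvawru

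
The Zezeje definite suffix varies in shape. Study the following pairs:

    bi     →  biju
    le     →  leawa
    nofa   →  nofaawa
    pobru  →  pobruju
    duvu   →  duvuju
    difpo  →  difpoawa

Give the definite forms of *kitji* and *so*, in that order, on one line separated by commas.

kitjiju, soawa

The suffix is conditioned by the last vowel: -ju when the last vowel of the stem is a high vowel (*bi*, *pobru*, *duvu*); -awa when the last vowel of the stem is a non-high vowel (*le*, *nofa*, *difpo*).
*kitji* — last vowel /i/ (a high vowel) → -ju → *kitjiju*.
*so* — last vowel /o/ (a non-high vowel) → -awa → *soawa*.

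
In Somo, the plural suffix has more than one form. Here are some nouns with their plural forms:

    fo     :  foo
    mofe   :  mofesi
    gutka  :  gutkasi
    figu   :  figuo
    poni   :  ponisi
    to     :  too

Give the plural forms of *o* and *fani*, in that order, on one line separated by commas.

oo, fanisi

The suffix is conditioned by the last vowel: -o when the last vowel of the stem is a rounded vowel (*fo*, *figu*, *to*); -si when the last vowel of the stem is an unrounded vowel (*mofe*, *gutka*, *poni*).
The last vowel of *o* is /o/, which is a rounded vowel, so the suffix is -o, giving *oo*.
Since the last vowel of *fani* is /i/ (an unrounded vowel), it takes -si, giving *fanisi*.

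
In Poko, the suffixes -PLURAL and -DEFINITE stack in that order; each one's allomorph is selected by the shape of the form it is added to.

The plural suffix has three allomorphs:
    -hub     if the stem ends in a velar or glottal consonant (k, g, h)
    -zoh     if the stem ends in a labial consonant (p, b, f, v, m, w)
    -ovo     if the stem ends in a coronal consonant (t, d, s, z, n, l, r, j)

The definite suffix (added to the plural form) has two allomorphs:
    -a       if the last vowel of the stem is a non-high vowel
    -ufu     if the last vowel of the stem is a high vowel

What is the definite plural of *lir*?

Since the final consonant of *lir* is /r/ (coronal), it takes -ovo, giving *lirovo*.
The last vowel of the plural form *lirovo* is /o/, which is a non-high vowel, so the definite suffix is -a, giving *lirovoa*.

lirovoa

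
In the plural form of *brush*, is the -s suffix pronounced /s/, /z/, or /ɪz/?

The stem *brush* ends in a sibilant (/s, z, ʃ, ʒ, tʃ, dʒ/).
The plural suffix surfaces as /ɪz/ after sibilants, /s/ after other voiceless consonants, and /z/ after other voiced sounds.
So the plural -s on *brush* is pronounced /ɪz/.

/ɪz/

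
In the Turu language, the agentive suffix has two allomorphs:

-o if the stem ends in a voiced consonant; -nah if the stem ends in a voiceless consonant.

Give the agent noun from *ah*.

ahnah

The final consonant of *ah* is /h/, which is voiceless, so the suffix is -nah, giving *ahnah*.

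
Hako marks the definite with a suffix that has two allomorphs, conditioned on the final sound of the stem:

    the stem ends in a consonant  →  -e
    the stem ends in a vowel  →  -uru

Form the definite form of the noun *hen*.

The final sound of *hen* is /n/, which is a consonant, so the suffix is -e, giving *hene*.

hene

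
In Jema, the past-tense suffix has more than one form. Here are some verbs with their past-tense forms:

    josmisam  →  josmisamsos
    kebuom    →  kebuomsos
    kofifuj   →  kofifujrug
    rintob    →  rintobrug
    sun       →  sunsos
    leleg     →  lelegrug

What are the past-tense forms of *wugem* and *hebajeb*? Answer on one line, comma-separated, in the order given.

The alternation tracks the final consonant of the stem — -sos when the stem ends in a nasal (*josmisam*, *kebuom*, *sun*); -rug when the stem ends in a non-nasal consonant (*kofifuj*, *rintob*, *leleg*).
*wugem* — final consonant /m/ (a nasal) → -sos → *wugemsos*.
Since the final consonant of *hebajeb* is /b/ (non-nasal), it takes -rug, giving *hebajebrug*.

wugemsos, hebajebrug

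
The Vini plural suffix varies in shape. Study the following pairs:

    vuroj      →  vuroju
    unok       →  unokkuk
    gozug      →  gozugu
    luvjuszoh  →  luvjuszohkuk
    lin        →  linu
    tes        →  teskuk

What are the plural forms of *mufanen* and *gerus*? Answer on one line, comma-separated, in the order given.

The pattern is voicing of the final consonant: -kuk when the stem ends in a voiceless consonant (*unok*, *luvjuszoh*, *tes*); -u when the stem ends in a voiced consonant (*vuroj*, *gozug*, *lin*).
*mufanen*: final consonant = /n/, voiced → -u → *mufanenu*.
Since the final consonant of *gerus* is /s/ (voiceless), it takes -kuk, giving *geruskuk*.

mufanenu, geruskuk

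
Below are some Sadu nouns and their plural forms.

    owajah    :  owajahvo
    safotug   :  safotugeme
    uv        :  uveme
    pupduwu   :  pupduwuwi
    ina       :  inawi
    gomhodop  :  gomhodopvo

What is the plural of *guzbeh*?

Looking at the final sound of each stem: -vo when the stem ends in a voiceless consonant (*owajah*, *gomhodop*); -eme when the stem ends in a voiced consonant (*safotug*, *uv*); -wi when the stem ends in a vowel (*pupduwu*, *ina*).
Since the final sound of *guzbeh* is /h/ (a voiceless consonant), it takes -vo, giving *guzbehvo*.

guzbehvo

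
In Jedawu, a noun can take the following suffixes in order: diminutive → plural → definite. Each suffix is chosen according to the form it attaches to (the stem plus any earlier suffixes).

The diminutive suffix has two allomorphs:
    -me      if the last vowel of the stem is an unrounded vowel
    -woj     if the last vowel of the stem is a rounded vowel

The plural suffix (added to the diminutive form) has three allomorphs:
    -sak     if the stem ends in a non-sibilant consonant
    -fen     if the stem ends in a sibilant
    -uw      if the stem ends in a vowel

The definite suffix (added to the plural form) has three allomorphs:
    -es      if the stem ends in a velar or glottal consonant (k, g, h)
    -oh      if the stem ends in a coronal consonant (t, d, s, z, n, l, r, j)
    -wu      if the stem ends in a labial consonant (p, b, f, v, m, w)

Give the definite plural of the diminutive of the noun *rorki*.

rorkimeuwwu

Since the last vowel of *rorki* is /i/ (an unrounded vowel), it takes -me, giving *rorkime*.
The final sound of the diminutive form *rorkime* is /e/, which is a vowel, so the plural suffix is -uw, giving *rorkimeuw*.
The final consonant of the plural form *rorkimeuw* is /w/, which is labial, so the definite suffix is -wu, giving *rorkimeuwwu*.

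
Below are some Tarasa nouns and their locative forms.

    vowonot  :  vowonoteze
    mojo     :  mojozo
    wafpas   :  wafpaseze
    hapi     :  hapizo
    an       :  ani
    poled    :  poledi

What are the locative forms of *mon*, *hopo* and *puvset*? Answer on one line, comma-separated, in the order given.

The pattern is voicing of the final sound: -eze when the stem ends in a voiceless consonant (*vowonot*, *wafpas*); -i when the stem ends in a voiced consonant (*an*, *poled*); -zo when the stem ends in a vowel (*mojo*, *hapi*).
*mon*: final sound = /n/, a voiced consonant → -i → *moni*.
Since the final sound of *hopo* is /o/ (a vowel), it takes -zo, giving *hopozo*.
*puvset* — final sound /t/ (a voiceless consonant) → -eze → *puvseteze*.

moni, hopozo, puvseteze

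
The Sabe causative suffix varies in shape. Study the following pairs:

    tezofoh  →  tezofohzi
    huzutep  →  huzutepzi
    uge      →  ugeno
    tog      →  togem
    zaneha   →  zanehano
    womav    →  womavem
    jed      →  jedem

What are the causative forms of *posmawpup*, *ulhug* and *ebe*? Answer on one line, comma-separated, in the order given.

Looking at the final sound of each stem: -zi when the stem ends in a voiceless consonant (*tezofoh*, *huzutep*); -em when the stem ends in a voiced consonant (*tog*, *womav*, *jed*); -no when the stem ends in a vowel (*uge*, *zaneha*).
*posmawpup* — final sound /p/ (a voiceless consonant) → -zi → *posmawpupzi*.
*ulhug* — final sound /g/ (a voiced consonant) → -em → *ulhugem*.
*ebe* — final sound /e/ (a vowel) → -no → *ebeno*.

posmawpupzi, ulhugem, ebeno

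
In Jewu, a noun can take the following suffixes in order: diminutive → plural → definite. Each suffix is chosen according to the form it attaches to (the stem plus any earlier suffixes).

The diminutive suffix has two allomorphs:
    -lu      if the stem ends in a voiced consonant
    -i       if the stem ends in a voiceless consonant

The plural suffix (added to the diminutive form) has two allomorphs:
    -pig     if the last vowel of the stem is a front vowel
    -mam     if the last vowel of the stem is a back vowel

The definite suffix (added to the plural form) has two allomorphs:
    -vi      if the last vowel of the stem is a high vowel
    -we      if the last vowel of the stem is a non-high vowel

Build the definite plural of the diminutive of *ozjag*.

Since the final consonant of *ozjag* is /g/ (voiced), it takes -lu, giving *ozjaglu*.
The diminutive form *ozjaglu* — last vowel /u/ (a back vowel) → -mam → *ozjaglumam*.
The last vowel of the plural form *ozjaglumam* is /a/, which is a non-high vowel, so the definite suffix is -we, giving *ozjaglumamwe*.

ozjaglumamwe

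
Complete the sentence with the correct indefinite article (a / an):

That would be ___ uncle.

The indefinite article is chosen by the initial *sound* of the following word, not its spelling.
*uncle* begins with the sound /ʌ/ (u pronounced /ʌ/) — a vowel sound.
So the article is *an*: That would be an uncle.

an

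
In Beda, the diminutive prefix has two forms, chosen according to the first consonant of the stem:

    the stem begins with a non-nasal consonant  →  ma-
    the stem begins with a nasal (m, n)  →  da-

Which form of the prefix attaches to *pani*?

Since the first consonant of *pani* is /p/ (non-nasal), it takes ma-.

ma-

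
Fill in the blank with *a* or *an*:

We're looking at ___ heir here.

an

The indefinite article is chosen by the initial *sound* of the following word, not its spelling.
*heir* begins with the sound /ɛ/ (silent h) — a vowel sound.
So the article is *an*: We're looking at an heir here.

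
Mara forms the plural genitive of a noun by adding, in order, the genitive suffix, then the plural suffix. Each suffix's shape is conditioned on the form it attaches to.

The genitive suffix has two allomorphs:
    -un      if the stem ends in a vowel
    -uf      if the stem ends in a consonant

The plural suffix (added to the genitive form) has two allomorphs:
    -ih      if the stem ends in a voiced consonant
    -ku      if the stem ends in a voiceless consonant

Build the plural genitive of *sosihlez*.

sosihlezufku

The final sound of *sosihlez* is /z/, which is a consonant, so the genitive suffix is -uf, giving *sosihlezuf*.
Since the final consonant of the genitive form *sosihlezuf* is /f/ (voiceless), it takes -ku, giving *sosihlezufku*.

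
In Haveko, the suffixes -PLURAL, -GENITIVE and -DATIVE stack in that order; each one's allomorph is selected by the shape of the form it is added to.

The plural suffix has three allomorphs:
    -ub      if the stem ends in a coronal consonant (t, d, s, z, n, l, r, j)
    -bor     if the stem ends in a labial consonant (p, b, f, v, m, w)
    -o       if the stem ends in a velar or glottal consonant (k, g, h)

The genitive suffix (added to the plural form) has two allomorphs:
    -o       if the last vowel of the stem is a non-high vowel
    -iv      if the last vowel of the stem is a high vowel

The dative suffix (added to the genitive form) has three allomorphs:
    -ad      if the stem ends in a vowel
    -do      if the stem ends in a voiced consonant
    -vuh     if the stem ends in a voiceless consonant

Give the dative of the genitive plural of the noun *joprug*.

*joprug* — final consonant /g/ (velar/glottal) → -o → *joprugo*.
Since the last vowel of the plural form *joprugo* is /o/ (a non-high vowel), it takes -o, giving *joprugoo*.
The genitive form *joprugoo*: final sound = /o/, a vowel → -ad → *joprugooad*.

joprugooad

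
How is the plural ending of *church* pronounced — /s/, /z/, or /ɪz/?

/ɪz/

The stem *church* ends in a sibilant (/s, z, ʃ, ʒ, tʃ, dʒ/).
The plural suffix surfaces as /ɪz/ after sibilants, /s/ after other voiceless consonants, and /z/ after other voiced sounds.
So the plural -s on *church* is pronounced /ɪz/.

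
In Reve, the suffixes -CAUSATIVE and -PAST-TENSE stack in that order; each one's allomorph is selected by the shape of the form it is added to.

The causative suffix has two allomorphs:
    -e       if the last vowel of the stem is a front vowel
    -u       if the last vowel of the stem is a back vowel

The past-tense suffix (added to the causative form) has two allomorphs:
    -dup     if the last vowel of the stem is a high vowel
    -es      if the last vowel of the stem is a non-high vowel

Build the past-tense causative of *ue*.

ueees

Since the last vowel of *ue* is /e/ (a front vowel), it takes -e, giving *uee*.
Since the last vowel of the causative form *uee* is /e/ (a non-high vowel), it takes -es, giving *ueees*.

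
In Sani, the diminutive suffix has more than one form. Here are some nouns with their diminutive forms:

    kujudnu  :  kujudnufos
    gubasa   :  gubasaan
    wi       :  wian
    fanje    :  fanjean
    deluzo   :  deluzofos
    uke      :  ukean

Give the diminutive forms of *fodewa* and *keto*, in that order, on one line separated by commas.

The pattern is rounding harmony: -fos when the last vowel of the stem is a rounded vowel (*kujudnu*, *deluzo*); -an when the last vowel of the stem is an unrounded vowel (*gubasa*, *wi*, *fanje*, *uke*).
The last vowel of *fodewa* is /a/, which is an unrounded vowel, so the suffix is -an, giving *fodewaan*.
Since the last vowel of *keto* is /o/ (a rounded vowel), it takes -fos, giving *ketofos*.

fodewaan, ketofos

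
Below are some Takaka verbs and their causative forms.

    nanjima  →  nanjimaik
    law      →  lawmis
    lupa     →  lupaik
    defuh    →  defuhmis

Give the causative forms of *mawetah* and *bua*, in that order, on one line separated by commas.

mawetahmis, buaik

The suffix is conditioned by the final sound: -mis when the stem ends in a consonant (*law*, *defuh*); -ik when the stem ends in a vowel (*nanjima*, *lupa*).
The final sound of *mawetah* is /h/, which is a consonant, so the suffix is -mis, giving *mawetahmis*.
*bua*: final sound = /a/, a vowel → -ik → *buaik*.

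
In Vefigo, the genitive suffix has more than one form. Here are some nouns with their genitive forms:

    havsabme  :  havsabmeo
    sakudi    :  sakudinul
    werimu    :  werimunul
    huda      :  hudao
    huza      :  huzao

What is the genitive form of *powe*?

poweo

The pattern is height harmony: -nul when the last vowel of the stem is a high vowel (*sakudi*, *werimu*); -o when the last vowel of the stem is a non-high vowel (*havsabme*, *huda*, *huza*).
*powe*: last vowel = /e/, a non-high vowel → -o → *poweo*.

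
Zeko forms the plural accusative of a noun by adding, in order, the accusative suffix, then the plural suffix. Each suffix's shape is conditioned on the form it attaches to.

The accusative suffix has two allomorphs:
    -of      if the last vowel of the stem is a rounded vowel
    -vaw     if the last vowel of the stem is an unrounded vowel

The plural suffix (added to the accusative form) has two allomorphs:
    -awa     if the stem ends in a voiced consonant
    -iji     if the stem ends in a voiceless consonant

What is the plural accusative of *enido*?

*enido*: last vowel = /o/, a rounded vowel → -of → *enidoof*.
The final consonant of the accusative form *enidoof* is /f/, which is voiceless, so the plural suffix is -iji, giving *enidoofiji*.

enidoofiji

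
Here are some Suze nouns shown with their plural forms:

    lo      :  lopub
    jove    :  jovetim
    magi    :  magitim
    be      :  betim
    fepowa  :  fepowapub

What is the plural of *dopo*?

dopopub

The suffix is conditioned by the last vowel: -tim when the last vowel of the stem is a front vowel (*jove*, *magi*, *be*); -pub when the last vowel of the stem is a back vowel (*lo*, *fepowa*).
The last vowel of *dopo* is /o/, which is a back vowel, so the suffix is -pub, giving *dopopub*.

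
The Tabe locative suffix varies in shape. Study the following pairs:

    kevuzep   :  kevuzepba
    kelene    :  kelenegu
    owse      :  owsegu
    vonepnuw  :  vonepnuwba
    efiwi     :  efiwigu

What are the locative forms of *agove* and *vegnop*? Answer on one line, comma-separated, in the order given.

agovegu, vegnopba

The suffix is conditioned by the final sound: -ba when the stem ends in a consonant (*kevuzep*, *vonepnuw*); -gu when the stem ends in a vowel (*kelene*, *owse*, *efiwi*).
*agove* — final sound /e/ (a vowel) → -gu → *agovegu*.
*vegnop*: final sound = /p/, a consonant → -ba → *vegnopba*.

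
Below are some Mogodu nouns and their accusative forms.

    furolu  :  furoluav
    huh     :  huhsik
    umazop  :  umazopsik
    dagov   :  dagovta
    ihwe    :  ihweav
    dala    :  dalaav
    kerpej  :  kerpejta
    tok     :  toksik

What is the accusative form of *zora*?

The pattern is voicing of the final sound: -sik when the stem ends in a voiceless consonant (*huh*, *umazop*, *tok*); -ta when the stem ends in a voiced consonant (*dagov*, *kerpej*); -av when the stem ends in a vowel (*furolu*, *ihwe*, *dala*).
The final sound of *zora* is /a/, which is a vowel, so the suffix is -av, giving *zoraav*.

zoraav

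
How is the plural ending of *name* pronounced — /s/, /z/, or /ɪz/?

The stem *name* ends in a voiced non-sibilant sound.
The plural suffix surfaces as /ɪz/ after sibilants, /s/ after other voiceless consonants, and /z/ after other voiced sounds.
So the plural -s on *name* is pronounced /z/.

/z/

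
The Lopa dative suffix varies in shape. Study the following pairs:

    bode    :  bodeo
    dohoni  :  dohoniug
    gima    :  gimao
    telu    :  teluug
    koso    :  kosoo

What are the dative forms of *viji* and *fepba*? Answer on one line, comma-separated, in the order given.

vijiug, fepbao

The suffix is conditioned by the last vowel: -ug when the last vowel of the stem is a high vowel (*dohoni*, *telu*); -o when the last vowel of the stem is a non-high vowel (*bode*, *gima*, *koso*).
*viji* — last vowel /i/ (a high vowel) → -ug → *vijiug*.
*fepba* — last vowel /a/ (a non-high vowel) → -o → *fepbao*.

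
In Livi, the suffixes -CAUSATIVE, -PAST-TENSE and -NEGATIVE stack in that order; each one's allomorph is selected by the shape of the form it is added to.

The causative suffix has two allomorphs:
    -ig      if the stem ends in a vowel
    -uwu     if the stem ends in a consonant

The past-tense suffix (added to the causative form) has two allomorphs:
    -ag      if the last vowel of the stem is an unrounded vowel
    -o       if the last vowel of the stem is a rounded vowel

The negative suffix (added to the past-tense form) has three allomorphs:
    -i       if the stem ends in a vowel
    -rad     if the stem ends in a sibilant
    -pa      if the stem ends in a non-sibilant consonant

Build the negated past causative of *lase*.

*lase* — final sound /e/ (a vowel) → -ig → *laseig*.
Since the last vowel of the causative form *laseig* is /i/ (an unrounded vowel), it takes -ag, giving *laseigag*.
The final sound of the past-tense form *laseigag* is /g/, which is a non-sibilant consonant, so the negative suffix is -pa, giving *laseigagpa*.

laseigagpa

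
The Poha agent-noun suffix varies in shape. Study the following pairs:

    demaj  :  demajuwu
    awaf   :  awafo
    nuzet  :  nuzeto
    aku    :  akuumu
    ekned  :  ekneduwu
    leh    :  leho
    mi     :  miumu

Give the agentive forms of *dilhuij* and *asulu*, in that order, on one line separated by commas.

The alternation tracks the final sound of the stem — -o when the stem ends in a voiceless consonant (*awaf*, *nuzet*, *leh*); -uwu when the stem ends in a voiced consonant (*demaj*, *ekned*); -umu when the stem ends in a vowel (*aku*, *mi*).
Since the final sound of *dilhuij* is /j/ (a voiced consonant), it takes -uwu, giving *dilhuijuwu*.
*asulu*: final sound = /u/, a vowel → -umu → *asuluumu*.

dilhuijuwu, asuluumu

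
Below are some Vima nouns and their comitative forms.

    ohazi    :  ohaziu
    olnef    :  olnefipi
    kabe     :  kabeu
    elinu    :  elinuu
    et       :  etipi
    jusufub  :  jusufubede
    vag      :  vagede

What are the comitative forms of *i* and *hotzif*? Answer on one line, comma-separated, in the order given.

iu, hotzifipi

Looking at the final sound of each stem: -ipi when the stem ends in a voiceless consonant (*olnef*, *et*); -ede when the stem ends in a voiced consonant (*jusufub*, *vag*); -u when the stem ends in a vowel (*ohazi*, *kabe*, *elinu*).
*i* — final sound /i/ (a vowel) → -u → *iu*.
*hotzif*: final sound = /f/, a voiceless consonant → -ipi → *hotzifipi*.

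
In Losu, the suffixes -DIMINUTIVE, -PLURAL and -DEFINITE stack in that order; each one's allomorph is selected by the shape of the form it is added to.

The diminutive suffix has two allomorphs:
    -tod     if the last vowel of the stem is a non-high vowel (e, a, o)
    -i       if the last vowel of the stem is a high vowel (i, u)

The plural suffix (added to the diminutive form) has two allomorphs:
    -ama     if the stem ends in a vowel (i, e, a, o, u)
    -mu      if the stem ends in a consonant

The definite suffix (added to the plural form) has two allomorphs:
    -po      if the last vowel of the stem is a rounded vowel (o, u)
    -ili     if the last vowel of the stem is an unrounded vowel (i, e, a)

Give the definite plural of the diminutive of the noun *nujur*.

*nujur*: last vowel = /u/, a high vowel → -i → *nujuri*.
The diminutive form *nujuri* — final sound /i/ (a vowel) → -ama → *nujuriama*.
The last vowel of the plural form *nujuriama* is /a/, which is an unrounded vowel, so the definite suffix is -ili, giving *nujuriamaili*.

nujuriamaili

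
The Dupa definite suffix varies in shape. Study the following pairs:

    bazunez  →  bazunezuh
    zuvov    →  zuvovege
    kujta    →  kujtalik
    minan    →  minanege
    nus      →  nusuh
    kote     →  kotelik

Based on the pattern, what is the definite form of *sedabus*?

Looking at the final sound of each stem: -uh when the stem ends in a sibilant (*bazunez*, *nus*); -ege when the stem ends in a non-sibilant consonant (*zuvov*, *minan*); -lik when the stem ends in a vowel (*kujta*, *kote*).
*sedabus*: final sound = /s/, a sibilant → -uh → *sedabusuh*.

sedabusuh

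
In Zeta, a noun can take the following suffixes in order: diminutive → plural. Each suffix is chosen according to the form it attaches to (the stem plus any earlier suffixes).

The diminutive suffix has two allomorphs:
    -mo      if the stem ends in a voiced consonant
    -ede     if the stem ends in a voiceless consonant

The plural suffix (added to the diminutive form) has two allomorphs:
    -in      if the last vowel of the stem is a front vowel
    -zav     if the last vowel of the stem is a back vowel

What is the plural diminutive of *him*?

*him* — final consonant /m/ (voiced) → -mo → *himmo*.
The last vowel of the diminutive form *himmo* is /o/, which is a back vowel, so the plural suffix is -zav, giving *himmozav*.

himmozav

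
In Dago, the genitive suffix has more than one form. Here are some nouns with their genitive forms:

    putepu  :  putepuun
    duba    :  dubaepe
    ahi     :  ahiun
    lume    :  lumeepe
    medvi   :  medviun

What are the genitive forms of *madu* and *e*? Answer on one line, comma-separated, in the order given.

maduun, eepe

The suffix is conditioned by the last vowel: -un when the last vowel of the stem is a high vowel (*putepu*, *ahi*, *medvi*); -epe when the last vowel of the stem is a non-high vowel (*duba*, *lume*).
*madu* — last vowel /u/ (a high vowel) → -un → *maduun*.
The last vowel of *e* is /e/, which is a non-high vowel, so the suffix is -epe, giving *eepe*.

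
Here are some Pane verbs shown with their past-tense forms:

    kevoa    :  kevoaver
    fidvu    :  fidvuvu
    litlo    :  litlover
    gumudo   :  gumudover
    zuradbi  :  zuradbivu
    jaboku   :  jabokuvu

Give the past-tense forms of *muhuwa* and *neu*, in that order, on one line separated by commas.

The alternation tracks the last vowel of the stem — -vu when the last vowel of the stem is a high vowel (*fidvu*, *zuradbi*, *jaboku*); -ver when the last vowel of the stem is a non-high vowel (*kevoa*, *litlo*, *gumudo*).
The last vowel of *muhuwa* is /a/, which is a non-high vowel, so the suffix is -ver, giving *muhuwaver*.
Since the last vowel of *neu* is /u/ (a high vowel), it takes -vu, giving *neuvu*.

muhuwaver, neuvu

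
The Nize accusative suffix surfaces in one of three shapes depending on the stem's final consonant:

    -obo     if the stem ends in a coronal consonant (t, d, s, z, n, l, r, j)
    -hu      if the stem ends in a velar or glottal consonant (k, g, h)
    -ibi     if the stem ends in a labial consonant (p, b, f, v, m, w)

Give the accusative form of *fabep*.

fabepibi

*fabep*: final consonant = /p/, labial → -ibi → *fabepibi*.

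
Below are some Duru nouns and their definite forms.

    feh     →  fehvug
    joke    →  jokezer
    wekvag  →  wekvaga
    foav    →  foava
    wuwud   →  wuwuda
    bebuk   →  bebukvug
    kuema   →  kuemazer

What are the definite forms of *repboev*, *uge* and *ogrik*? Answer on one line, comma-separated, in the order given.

repboeva, ugezer, ogrikvug

Looking at the final sound of each stem: -vug when the stem ends in a voiceless consonant (*feh*, *bebuk*); -a when the stem ends in a voiced consonant (*wekvag*, *foav*, *wuwud*); -zer when the stem ends in a vowel (*joke*, *kuema*).
Since the final sound of *repboev* is /v/ (a voiced consonant), it takes -a, giving *repboeva*.
Since the final sound of *uge* is /e/ (a vowel), it takes -zer, giving *ugezer*.
Since the final sound of *ogrik* is /k/ (a voiceless consonant), it takes -vug, giving *ogrikvug*.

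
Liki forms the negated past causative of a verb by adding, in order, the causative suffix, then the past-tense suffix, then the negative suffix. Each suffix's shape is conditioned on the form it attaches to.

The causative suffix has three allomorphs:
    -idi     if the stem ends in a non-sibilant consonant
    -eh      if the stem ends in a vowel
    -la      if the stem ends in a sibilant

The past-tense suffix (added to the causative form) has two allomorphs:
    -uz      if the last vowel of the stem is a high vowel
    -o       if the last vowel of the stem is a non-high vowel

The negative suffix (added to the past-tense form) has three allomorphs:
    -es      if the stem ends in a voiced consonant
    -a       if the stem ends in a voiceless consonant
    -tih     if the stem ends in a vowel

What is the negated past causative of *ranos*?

*ranos*: final sound = /s/, a sibilant → -la → *ranosla*.
The causative form *ranosla* — last vowel /a/ (a non-high vowel) → -o → *ranoslao*.
The past-tense form *ranoslao*: final sound = /o/, a vowel → -tih → *ranoslaotih*.

ranoslaotih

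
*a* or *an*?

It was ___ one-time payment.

The indefinite article is chosen by the initial *sound* of the following word, not its spelling.
*one-time* begins with the sound /wʌ/ (*one* pronounced /wʌn/) — a consonant sound.
So the article is *a*: It was a one-time payment.

a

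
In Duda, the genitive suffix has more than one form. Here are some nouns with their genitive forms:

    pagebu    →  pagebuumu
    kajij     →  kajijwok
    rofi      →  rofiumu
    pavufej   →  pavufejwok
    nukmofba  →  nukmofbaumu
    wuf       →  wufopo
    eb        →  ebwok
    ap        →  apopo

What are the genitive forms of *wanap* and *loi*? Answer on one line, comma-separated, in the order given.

Looking at the final sound of each stem: -opo when the stem ends in a voiceless consonant (*wuf*, *ap*); -wok when the stem ends in a voiced consonant (*kajij*, *pavufej*, *eb*); -umu when the stem ends in a vowel (*pagebu*, *rofi*, *nukmofba*).
The final sound of *wanap* is /p/, which is a voiceless consonant, so the suffix is -opo, giving *wanapopo*.
*loi* — final sound /i/ (a vowel) → -umu → *loiumu*.

wanapopo, loiumu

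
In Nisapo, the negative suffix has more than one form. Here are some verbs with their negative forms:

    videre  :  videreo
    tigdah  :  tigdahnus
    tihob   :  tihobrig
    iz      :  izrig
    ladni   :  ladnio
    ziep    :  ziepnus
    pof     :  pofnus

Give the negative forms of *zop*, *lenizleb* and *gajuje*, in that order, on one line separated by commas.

The alternation tracks the final sound of the stem — -nus when the stem ends in a voiceless consonant (*tigdah*, *ziep*, *pof*); -rig when the stem ends in a voiced consonant (*tihob*, *iz*); -o when the stem ends in a vowel (*videre*, *ladni*).
*zop* — final sound /p/ (a voiceless consonant) → -nus → *zopnus*.
The final sound of *lenizleb* is /b/, which is a voiced consonant, so the suffix is -rig, giving *lenizlebrig*.
Since the final sound of *gajuje* is /e/ (a vowel), it takes -o, giving *gajujeo*.

zopnus, lenizlebrig, gajujeo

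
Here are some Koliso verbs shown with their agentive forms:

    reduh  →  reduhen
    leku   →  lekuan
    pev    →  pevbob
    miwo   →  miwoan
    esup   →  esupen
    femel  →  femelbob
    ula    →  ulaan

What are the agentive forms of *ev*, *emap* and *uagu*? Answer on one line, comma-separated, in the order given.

evbob, emapen, uaguan

The alternation tracks the final sound of the stem — -en when the stem ends in a voiceless consonant (*reduh*, *esup*); -bob when the stem ends in a voiced consonant (*pev*, *femel*); -an when the stem ends in a vowel (*leku*, *miwo*, *ula*).
*ev* — final sound /v/ (a voiced consonant) → -bob → *evbob*.
The final sound of *emap* is /p/, which is a voiceless consonant, so the suffix is -en, giving *emapen*.
*uagu* — final sound /u/ (a vowel) → -an → *uaguan*.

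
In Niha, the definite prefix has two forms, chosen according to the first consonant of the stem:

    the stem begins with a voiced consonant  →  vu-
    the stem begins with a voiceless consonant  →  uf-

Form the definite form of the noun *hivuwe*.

ufhivuwe

*hivuwe*: first consonant = /h/, voiceless → uf- → *ufhivuwe*.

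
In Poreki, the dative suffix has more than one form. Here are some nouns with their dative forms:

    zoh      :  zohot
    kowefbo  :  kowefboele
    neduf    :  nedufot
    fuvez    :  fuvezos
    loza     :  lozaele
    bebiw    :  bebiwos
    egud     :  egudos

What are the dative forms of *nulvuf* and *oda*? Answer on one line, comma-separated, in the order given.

The suffix is conditioned by the final sound: -ot when the stem ends in a voiceless consonant (*zoh*, *neduf*); -os when the stem ends in a voiced consonant (*fuvez*, *bebiw*, *egud*); -ele when the stem ends in a vowel (*kowefbo*, *loza*).
The final sound of *nulvuf* is /f/, which is a voiceless consonant, so the suffix is -ot, giving *nulvufot*.
Since the final sound of *oda* is /a/ (a vowel), it takes -ele, giving *odaele*.

nulvufot, odaele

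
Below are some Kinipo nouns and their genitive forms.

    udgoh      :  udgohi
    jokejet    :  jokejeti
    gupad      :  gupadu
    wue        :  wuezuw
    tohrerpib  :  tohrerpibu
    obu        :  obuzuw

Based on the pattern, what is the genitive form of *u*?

Looking at the final sound of each stem: -i when the stem ends in a voiceless consonant (*udgoh*, *jokejet*); -u when the stem ends in a voiced consonant (*gupad*, *tohrerpib*); -zuw when the stem ends in a vowel (*wue*, *obu*).
*u*: final sound = /u/, a vowel → -zuw → *uzuw*.

uzuw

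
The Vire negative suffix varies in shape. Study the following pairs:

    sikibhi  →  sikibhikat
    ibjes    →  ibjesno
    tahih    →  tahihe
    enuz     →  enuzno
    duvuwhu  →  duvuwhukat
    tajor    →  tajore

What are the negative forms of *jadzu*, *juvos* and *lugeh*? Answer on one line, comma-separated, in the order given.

jadzukat, juvosno, lugehe

Looking at the final sound of each stem: -no when the stem ends in a sibilant (*ibjes*, *enuz*); -e when the stem ends in a non-sibilant consonant (*tahih*, *tajor*); -kat when the stem ends in a vowel (*sikibhi*, *duvuwhu*).
The final sound of *jadzu* is /u/, which is a vowel, so the suffix is -kat, giving *jadzukat*.
*juvos* — final sound /s/ (a sibilant) → -no → *juvosno*.
*lugeh*: final sound = /h/, a non-sibilant consonant → -e → *lugehe*.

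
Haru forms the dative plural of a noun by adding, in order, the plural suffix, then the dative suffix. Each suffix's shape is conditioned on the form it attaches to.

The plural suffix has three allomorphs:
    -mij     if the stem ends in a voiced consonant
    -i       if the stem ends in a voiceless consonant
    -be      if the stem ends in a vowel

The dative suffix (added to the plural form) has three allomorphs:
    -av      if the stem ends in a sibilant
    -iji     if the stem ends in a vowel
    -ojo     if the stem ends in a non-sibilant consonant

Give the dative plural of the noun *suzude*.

suzudebeiji

*suzude*: final sound = /e/, a vowel → -be → *suzudebe*.
The plural form *suzudebe* — final sound /e/ (a vowel) → -iji → *suzudebeiji*.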